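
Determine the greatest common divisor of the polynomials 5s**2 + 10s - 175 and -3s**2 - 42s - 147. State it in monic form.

s + 7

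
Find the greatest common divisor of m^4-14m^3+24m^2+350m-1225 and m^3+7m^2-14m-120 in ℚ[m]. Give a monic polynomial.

m+5

Apply the Euclidean algorithm:
  m^4-14m^3+24m^2+350m-1225 = (m-21)(m^3+7m^2-14m-120) + (185m^2+176m-3745)
  m^3+7m^2-14m-120 = ((1/185)m+1119/34225)(185m^2+176m-3745) + ((16731/34225)m+16731/6845)
  185m^2+176m-3745 = ((6331625/16731)m-25634525/16731)((16731/34225)m+16731/6845) + (0)
Last nonzero remainder: (16731/34225)m+16731/6845. Dividing through by 16731/34225 gives the monic gcd m+5.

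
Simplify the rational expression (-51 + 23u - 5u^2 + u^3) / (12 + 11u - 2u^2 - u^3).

(-17 + 2u - u^2)/(4 + 5u + u^2)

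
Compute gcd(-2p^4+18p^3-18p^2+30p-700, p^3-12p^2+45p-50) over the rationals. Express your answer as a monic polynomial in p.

By polynomial division,
  -2p^4+18p^3-18p^2+30p-700 = (-2p-6)(p^3-12p^2+45p-50) + (200p-1000)
  p^3-12p^2+45p-50 = ((1/200)p^2-(7/200)p+1/20)(200p-1000) + (0)
Last nonzero remainder: 200p-1000. Dividing through by 200 gives the monic gcd p-5.

p-5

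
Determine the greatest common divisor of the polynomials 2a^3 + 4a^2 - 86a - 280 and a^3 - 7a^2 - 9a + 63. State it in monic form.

By polynomial division,
  2a^3 + 4a^2 - 86a - 280 = (2)(a^3 - 7a^2 - 9a + 63) + (18a^2 - 68a - 406)
  a^3 - 7a^2 - 9a + 63 = ((1/18)a - 29/162)(18a^2 - 68a - 406) + ((112/81)a - 784/81)
  18a^2 - 68a - 406 = ((729/56)a + 2349/56)((112/81)a - 784/81) + (0)
Last nonzero remainder: (112/81)a - 784/81. Dividing through by 112/81 gives the monic gcd a - 7.

a - 7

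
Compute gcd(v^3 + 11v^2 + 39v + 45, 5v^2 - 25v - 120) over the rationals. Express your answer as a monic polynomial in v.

v + 3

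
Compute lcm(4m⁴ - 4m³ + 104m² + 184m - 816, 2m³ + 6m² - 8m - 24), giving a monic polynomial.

Repeated division with remainder:
  4m⁴ - 4m³ + 104m² + 184m - 816 = (2m - 8)(2m³ + 6m² - 8m - 24) + (168m² + 168m - 1008)
  2m³ + 6m² - 8m - 24 = ((1/84)m + 1/42)(168m² + 168m - 1008) + (0)
Last nonzero remainder: 168m² + 168m - 1008. Dividing through by 168 gives the monic gcd m² + m - 6.
Then lcm(f, g) = f·g / gcd(f, g); expanding and making the result monic gives the answer.

m⁵ + m⁴ + 24m³ + 98m² - 112m - 408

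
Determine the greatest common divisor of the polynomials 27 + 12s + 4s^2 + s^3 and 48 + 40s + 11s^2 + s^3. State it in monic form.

3 + s

Repeated division with remainder:
  s^3 + 4s^2 + 12s + 27 = (s^3 + 11s^2 + 40s + 48) + (-7s^2 - 28s - 21)
  s^3 + 11s^2 + 40s + 48 = (-(1/7)s - 1)(-7s^2 - 28s - 21) + (9s + 27)
  -7s^2 - 28s - 21 = (-(7/9)s - 7/9)(9s + 27) + (0)
Last nonzero remainder: 9s + 27. Dividing through by 9 gives the monic gcd s + 3.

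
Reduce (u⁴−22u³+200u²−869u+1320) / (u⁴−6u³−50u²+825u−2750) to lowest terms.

Apply the Euclidean algorithm:
  u⁴−22u³+200u²−869u+1320 = (u⁴−6u³−50u²+825u−2750) + (−16u³+250u²−1694u+4070)
  u⁴−6u³−50u²+825u−2750 = (−(1/16)u−77/128)(−16u³+250u²−1694u+4070) + (−(351/64)u²+(3861/64)u−19305/64)
  −16u³+250u²−1694u+4070 = ((1024/351)u−4736/351)(−(351/64)u²+(3861/64)u−19305/64) + (0)
Last nonzero remainder: −(351/64)u²+(3861/64)u−19305/64. Dividing through by −351/64 gives the monic gcd u²−11u+55.
Cancel u²−11u+55 from numerator and denominator to get the reduced form.

(u²−11u+24)/(u²+5u−50)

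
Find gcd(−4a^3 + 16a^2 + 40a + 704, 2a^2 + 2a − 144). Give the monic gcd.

a − 8

Repeated division with remainder:
  −4a^3 + 16a^2 + 40a + 704 = (−2a + 10)(2a^2 + 2a − 144) + (−268a + 2144)
  2a^2 + 2a − 144 = (−(1/134)a − 9/134)(−268a + 2144) + (0)
Last nonzero remainder: −268a + 2144. Dividing through by −268 gives the monic gcd a − 8.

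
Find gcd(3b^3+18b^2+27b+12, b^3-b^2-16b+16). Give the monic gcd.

By polynomial division,
  3b^3+18b^2+27b+12 = (3)(b^3-b^2-16b+16) + (21b^2+75b-36)
  b^3-b^2-16b+16 = ((1/21)b-32/147)(21b^2+75b-36) + ((100/49)b+400/49)
  21b^2+75b-36 = ((1029/100)b-441/100)((100/49)b+400/49) + (0)
Last nonzero remainder: (100/49)b+400/49. Dividing through by 100/49 gives the monic gcd b+4.

b+4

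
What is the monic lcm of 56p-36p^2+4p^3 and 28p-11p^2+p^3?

-56p+50p^2-13p^3+p^4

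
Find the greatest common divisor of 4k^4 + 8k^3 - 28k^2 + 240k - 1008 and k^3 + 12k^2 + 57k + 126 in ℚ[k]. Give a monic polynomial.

Repeated division with remainder:
  4k^4 + 8k^3 - 28k^2 + 240k - 1008 = (4k - 40)(k^3 + 12k^2 + 57k + 126) + (224k^2 + 2016k + 4032)
  k^3 + 12k^2 + 57k + 126 = ((1/224)k + 3/224)(224k^2 + 2016k + 4032) + (12k + 72)
  224k^2 + 2016k + 4032 = ((56/3)k + 56)(12k + 72) + (0)
Last nonzero remainder: 12k + 72. Dividing through by 12 gives the monic gcd k + 6.

k + 6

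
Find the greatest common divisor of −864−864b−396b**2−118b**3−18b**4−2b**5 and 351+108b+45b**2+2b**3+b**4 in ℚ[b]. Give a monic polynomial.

Apply the Euclidean algorithm:
  −2b**5−18b**4−118b**3−396b**2−864b−864 = (−2b−14)(b**4+2b**3+45b**2+108b+351) + (450b**2+1350b+4050)
  b**4+2b**3+45b**2+108b+351 = ((1/450)b**2−(1/450)b+13/150)(450b**2+1350b+4050) + (0)
Last nonzero remainder: 450b**2+1350b+4050. Dividing through by 450 gives the monic gcd b**2+3b+9.

9+3b+b**2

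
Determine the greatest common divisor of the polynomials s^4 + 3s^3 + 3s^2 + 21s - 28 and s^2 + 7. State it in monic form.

s^2 + 7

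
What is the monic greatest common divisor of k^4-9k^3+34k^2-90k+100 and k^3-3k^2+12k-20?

Apply the Euclidean algorithm:
  k^4-9k^3+34k^2-90k+100 = (k-6)(k^3-3k^2+12k-20) + (4k^2+2k-20)
  k^3-3k^2+12k-20 = ((1/4)k-7/8)(4k^2+2k-20) + ((75/4)k-75/2)
  4k^2+2k-20 = ((16/75)k+8/15)((75/4)k-75/2) + (0)
Last nonzero remainder: (75/4)k-75/2. Dividing through by 75/4 gives the monic gcd k-2.

k-2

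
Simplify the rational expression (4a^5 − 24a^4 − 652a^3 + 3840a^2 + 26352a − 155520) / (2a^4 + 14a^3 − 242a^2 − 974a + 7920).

Euclidean algorithm in ℚ[a]:
  4a^5 − 24a^4 − 652a^3 + 3840a^2 + 26352a − 155520 = (2a − 26)(2a^4 + 14a^3 − 242a^2 − 974a + 7920) + (196a^3 − 504a^2 − 14812a + 50400)
  2a^4 + 14a^3 − 242a^2 − 974a + 7920 = ((1/98)a + 67/686)(196a^3 − 504a^2 − 14812a + 50400) + (−(2040/49)a^2 − (2040/49)a + 146880/49)
  196a^3 − 504a^2 − 14812a + 50400 = (−(2401/510)a + 1715/102)(−(2040/49)a^2 − (2040/49)a + 146880/49) + (0)
Last nonzero remainder: −(2040/49)a^2 − (2040/49)a + 146880/49. Dividing through by −2040/49 gives the monic gcd a^2 + a − 72.
Cancel a^2 + a − 72 from numerator and denominator to get the reduced form.

(2a^3 − 14a^2 − 168a + 1080)/(a^2 + 6a − 55)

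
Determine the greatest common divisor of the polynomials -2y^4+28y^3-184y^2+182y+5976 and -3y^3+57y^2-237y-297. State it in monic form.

y-9

Apply the Euclidean algorithm:
  -2y^4+28y^3-184y^2+182y+5976 = ((2/3)y+10/3)(-3y^3+57y^2-237y-297) + (-216y^2+1170y+6966)
  -3y^3+57y^2-237y-297 = ((1/72)y-163/864)(-216y^2+1170y+6966) + (-(5425/48)y+16275/16)
  -216y^2+1170y+6966 = ((10368/5425)y+37152/5425)(-(5425/48)y+16275/16) + (0)
Last nonzero remainder: -(5425/48)y+16275/16. Dividing through by -5425/48 gives the monic gcd y-9.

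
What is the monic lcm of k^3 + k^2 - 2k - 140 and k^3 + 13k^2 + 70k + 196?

k^4 + 8k^3 + 5k^2 - 154k - 980

Apply the Euclidean algorithm:
  k^3 + k^2 - 2k - 140 = (k^3 + 13k^2 + 70k + 196) + (-12k^2 - 72k - 336)
  k^3 + 13k^2 + 70k + 196 = (-(1/12)k - 7/12)(-12k^2 - 72k - 336) + (0)
Last nonzero remainder: -12k^2 - 72k - 336. Dividing through by -12 gives the monic gcd k^2 + 6k + 28.
Then lcm(f, g) = f·g / gcd(f, g); expanding and making the result monic gives the answer.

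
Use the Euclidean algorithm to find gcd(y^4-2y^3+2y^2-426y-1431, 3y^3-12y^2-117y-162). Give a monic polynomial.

y^2-6y-27

Repeated division with remainder:
  y^4-2y^3+2y^2-426y-1431 = ((1/3)y+2/3)(3y^3-12y^2-117y-162) + (49y^2-294y-1323)
  3y^3-12y^2-117y-162 = ((3/49)y+6/49)(49y^2-294y-1323) + (0)
Last nonzero remainder: 49y^2-294y-1323. Dividing through by 49 gives the monic gcd y^2-6y-27.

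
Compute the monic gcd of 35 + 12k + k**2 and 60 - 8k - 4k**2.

5 + k

By polynomial division,
  k**2 + 12k + 35 = (-1/4)(-4k**2 - 8k + 60) + (10k + 50)
  -4k**2 - 8k + 60 = (-(2/5)k + 6/5)(10k + 50) + (0)
Last nonzero remainder: 10k + 50. Dividing through by 10 gives the monic gcd k + 5.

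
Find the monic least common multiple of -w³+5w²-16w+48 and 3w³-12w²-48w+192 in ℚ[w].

By polynomial division,
  -w³+5w²-16w+48 = (-1/3)(3w³-12w²-48w+192) + (w²-32w+112)
  3w³-12w²-48w+192 = (3w+84)(w²-32w+112) + (2304w-9216)
  w²-32w+112 = ((1/2304)w-7/576)(2304w-9216) + (0)
Last nonzero remainder: 2304w-9216. Dividing through by 2304 gives the monic gcd w-4.
Then lcm(f, g) = f·g / gcd(f, g); expanding and making the result monic gives the answer.

w⁵-5w⁴+32w²-256w+768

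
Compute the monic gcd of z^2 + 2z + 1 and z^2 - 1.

z + 1

Repeated division with remainder:
  z^2 + 2z + 1 = (z^2 - 1) + (2z + 2)
  z^2 - 1 = ((1/2)z - 1/2)(2z + 2) + (0)
Last nonzero remainder: 2z + 2. Dividing through by 2 gives the monic gcd z + 1.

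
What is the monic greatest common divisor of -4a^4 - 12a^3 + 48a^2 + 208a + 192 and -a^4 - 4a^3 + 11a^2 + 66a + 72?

a^3 + a^2 - 14a - 24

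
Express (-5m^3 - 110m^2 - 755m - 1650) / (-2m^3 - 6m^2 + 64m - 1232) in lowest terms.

(5m^2 + 55m + 150)/(2m^2 - 16m + 112)

Apply the Euclidean algorithm:
  -5m^3 - 110m^2 - 755m - 1650 = (5/2)(-2m^3 - 6m^2 + 64m - 1232) + (-95m^2 - 915m + 1430)
  -2m^3 - 6m^2 + 64m - 1232 = ((2/95)m - 252/1805)(-95m^2 - 915m + 1430) + (-(33880/361)m - 372680/361)
  -95m^2 - 915m + 1430 = ((6859/6776)m - 4693/3388)(-(33880/361)m - 372680/361) + (0)
Last nonzero remainder: -(33880/361)m - 372680/361. Dividing through by -33880/361 gives the monic gcd m + 11.
Cancel m + 11 from numerator and denominator to get the reduced form.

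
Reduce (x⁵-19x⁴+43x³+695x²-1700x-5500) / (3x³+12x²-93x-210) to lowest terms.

(x³-16x²+5x+550)/(3x+21)

Apply the Euclidean algorithm:
  x⁵-19x⁴+43x³+695x²-1700x-5500 = ((1/3)x²-(23/3)x+166/3)(3x³+12x²-93x-210) + (-612x²+1836x+6120)
  3x³+12x²-93x-210 = (-(1/204)x-7/204)(-612x²+1836x+6120) + (0)
Last nonzero remainder: -612x²+1836x+6120. Dividing through by -612 gives the monic gcd x²-3x-10.
Cancel x²-3x-10 from numerator and denominator to get the reduced form.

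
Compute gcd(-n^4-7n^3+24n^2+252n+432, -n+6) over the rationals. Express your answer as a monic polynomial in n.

n-6

By polynomial division,
  -n^4-7n^3+24n^2+252n+432 = (n^3+13n^2+54n+72)(-n+6) + (0)
Last nonzero remainder: -n+6. Dividing through by -1 gives the monic gcd n-6.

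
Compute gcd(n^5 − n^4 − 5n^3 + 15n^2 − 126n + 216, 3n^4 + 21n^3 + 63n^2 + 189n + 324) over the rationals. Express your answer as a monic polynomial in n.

n^3 + 4n^2 + 9n + 36

Apply the Euclidean algorithm:
  n^5 − n^4 − 5n^3 + 15n^2 − 126n + 216 = ((1/3)n − 8/3)(3n^4 + 21n^3 + 63n^2 + 189n + 324) + (30n^3 + 120n^2 + 270n + 1080)
  3n^4 + 21n^3 + 63n^2 + 189n + 324 = ((1/10)n + 3/10)(30n^3 + 120n^2 + 270n + 1080) + (0)
Last nonzero remainder: 30n^3 + 120n^2 + 270n + 1080. Dividing through by 30 gives the monic gcd n^3 + 4n^2 + 9n + 36.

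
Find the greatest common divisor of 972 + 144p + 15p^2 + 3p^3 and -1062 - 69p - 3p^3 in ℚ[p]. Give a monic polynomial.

6 + p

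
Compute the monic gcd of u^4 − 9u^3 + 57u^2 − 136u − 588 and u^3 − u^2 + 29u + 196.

u^2 − 5u + 49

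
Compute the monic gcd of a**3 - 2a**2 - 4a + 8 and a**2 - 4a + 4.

a**2 - 4a + 4

Repeated division with remainder:
  a**3 - 2a**2 - 4a + 8 = (a + 2)(a**2 - 4a + 4) + (0)
The last nonzero remainder a**2 - 4a + 4 is already monic.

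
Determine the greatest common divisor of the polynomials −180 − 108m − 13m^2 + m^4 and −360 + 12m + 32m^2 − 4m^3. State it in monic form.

−6 + m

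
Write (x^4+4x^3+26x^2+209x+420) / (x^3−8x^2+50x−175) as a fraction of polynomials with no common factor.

Apply the Euclidean algorithm:
  x^4+4x^3+26x^2+209x+420 = (x+12)(x^3−8x^2+50x−175) + (72x^2−216x+2520)
  x^3−8x^2+50x−175 = ((1/72)x−5/72)(72x^2−216x+2520) + (0)
Last nonzero remainder: 72x^2−216x+2520. Dividing through by 72 gives the monic gcd x^2−3x+35.
Cancel x^2−3x+35 from numerator and denominator to get the reduced form.

(x^2+7x+12)/(x−5)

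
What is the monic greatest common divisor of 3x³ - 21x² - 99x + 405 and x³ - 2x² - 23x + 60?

x² + 2x - 15

Apply the Euclidean algorithm:
  3x³ - 21x² - 99x + 405 = (3)(x³ - 2x² - 23x + 60) + (-15x² - 30x + 225)
  x³ - 2x² - 23x + 60 = (-(1/15)x + 4/15)(-15x² - 30x + 225) + (0)
Last nonzero remainder: -15x² - 30x + 225. Dividing through by -15 gives the monic gcd x² + 2x - 15.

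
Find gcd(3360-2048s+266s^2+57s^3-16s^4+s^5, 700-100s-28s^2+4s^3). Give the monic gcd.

-35-2s+s^2

Apply the Euclidean algorithm:
  s^5-16s^4+57s^3+266s^2-2048s+3360 = ((1/4)s^2-(9/4)s+19/4)(4s^3-28s^2-100s+700) + (-s^2+2s+35)
  4s^3-28s^2-100s+700 = (-4s+20)(-s^2+2s+35) + (0)
Last nonzero remainder: -s^2+2s+35. Dividing through by -1 gives the monic gcd s^2-2s-35.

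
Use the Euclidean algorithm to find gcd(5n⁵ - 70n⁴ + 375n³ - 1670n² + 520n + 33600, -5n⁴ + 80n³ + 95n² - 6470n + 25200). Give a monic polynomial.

n² - 15n + 56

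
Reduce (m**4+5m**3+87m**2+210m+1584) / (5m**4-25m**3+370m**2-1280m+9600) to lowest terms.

(m**2+3m+33)/(5m**2-35m+200)

Repeated division with remainder:
  m**4+5m**3+87m**2+210m+1584 = (1/5)(5m**4-25m**3+370m**2-1280m+9600) + (10m**3+13m**2+466m-336)
  5m**4-25m**3+370m**2-1280m+9600 = ((1/2)m-63/20)(10m**3+13m**2+466m-336) + ((3559/20)m**2+(3559/10)m+42708/5)
  10m**3+13m**2+466m-336 = ((200/3559)m-140/3559)((3559/20)m**2+(3559/10)m+42708/5) + (0)
Last nonzero remainder: (3559/20)m**2+(3559/10)m+42708/5. Dividing through by 3559/20 gives the monic gcd m**2+2m+48.
Cancel m**2+2m+48 from numerator and denominator to get the reduced form.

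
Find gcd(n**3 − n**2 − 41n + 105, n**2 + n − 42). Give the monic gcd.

n + 7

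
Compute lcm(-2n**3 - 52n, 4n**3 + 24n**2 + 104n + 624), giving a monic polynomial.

Apply the Euclidean algorithm:
  -2n**3 - 52n = (-1/2)(4n**3 + 24n**2 + 104n + 624) + (12n**2 + 312)
  4n**3 + 24n**2 + 104n + 624 = ((1/3)n + 2)(12n**2 + 312) + (0)
Last nonzero remainder: 12n**2 + 312. Dividing through by 12 gives the monic gcd n**2 + 26.
Then lcm(f, g) = f·g / gcd(f, g); expanding and making the result monic gives the answer.

n**4 + 6n**3 + 26n**2 + 156n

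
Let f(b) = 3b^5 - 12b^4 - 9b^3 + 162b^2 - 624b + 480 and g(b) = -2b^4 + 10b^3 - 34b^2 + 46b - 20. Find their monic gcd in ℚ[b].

Repeated division with remainder:
  3b^5 - 12b^4 - 9b^3 + 162b^2 - 624b + 480 = (-(3/2)b - 3/2)(-2b^4 + 10b^3 - 34b^2 + 46b - 20) + (-45b^3 + 180b^2 - 585b + 450)
  -2b^4 + 10b^3 - 34b^2 + 46b - 20 = ((2/45)b - 2/45)(-45b^3 + 180b^2 - 585b + 450) + (0)
Last nonzero remainder: -45b^3 + 180b^2 - 585b + 450. Dividing through by -45 gives the monic gcd b^3 - 4b^2 + 13b - 10.

b^3 - 4b^2 + 13b - 10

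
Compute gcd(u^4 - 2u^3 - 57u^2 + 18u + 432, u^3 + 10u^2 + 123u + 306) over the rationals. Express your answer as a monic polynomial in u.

u + 3

Euclidean algorithm in ℚ[u]:
  u^4 - 2u^3 - 57u^2 + 18u + 432 = (u - 12)(u^3 + 10u^2 + 123u + 306) + (-60u^2 + 1188u + 4104)
  u^3 + 10u^2 + 123u + 306 = (-(1/60)u - 149/300)(-60u^2 + 1188u + 4104) + ((19536/25)u + 58608/25)
  -60u^2 + 1188u + 4104 = (-(125/1628)u + 1425/814)((19536/25)u + 58608/25) + (0)
Last nonzero remainder: (19536/25)u + 58608/25. Dividing through by 19536/25 gives the monic gcd u + 3.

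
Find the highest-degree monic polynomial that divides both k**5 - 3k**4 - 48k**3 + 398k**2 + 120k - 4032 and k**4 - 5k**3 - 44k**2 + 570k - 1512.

Euclidean algorithm in ℚ[k]:
  k**5 - 3k**4 - 48k**3 + 398k**2 + 120k - 4032 = (k + 2)(k**4 - 5k**3 - 44k**2 + 570k - 1512) + (6k**3 - 84k**2 + 492k - 1008)
  k**4 - 5k**3 - 44k**2 + 570k - 1512 = ((1/6)k + 3/2)(6k**3 - 84k**2 + 492k - 1008) + (0)
Last nonzero remainder: 6k**3 - 84k**2 + 492k - 1008. Dividing through by 6 gives the monic gcd k**3 - 14k**2 + 82k - 168.

k**3 - 14k**2 + 82k - 168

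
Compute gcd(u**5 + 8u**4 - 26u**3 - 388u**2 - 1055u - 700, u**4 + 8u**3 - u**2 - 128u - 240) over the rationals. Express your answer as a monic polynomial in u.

Euclidean algorithm in ℚ[u]:
  u**5 + 8u**4 - 26u**3 - 388u**2 - 1055u - 700 = (u)(u**4 + 8u**3 - u**2 - 128u - 240) + (-25u**3 - 260u**2 - 815u - 700)
  u**4 + 8u**3 - u**2 - 128u - 240 = (-(1/25)u + 12/125)(-25u**3 - 260u**2 - 815u - 700) + (-(216/25)u**2 - (1944/25)u - 864/5)
  -25u**3 - 260u**2 - 815u - 700 = ((625/216)u + 875/216)(-(216/25)u**2 - (1944/25)u - 864/5) + (0)
Last nonzero remainder: -(216/25)u**2 - (1944/25)u - 864/5. Dividing through by -216/25 gives the monic gcd u**2 + 9u + 20.

u**2 + 9u + 20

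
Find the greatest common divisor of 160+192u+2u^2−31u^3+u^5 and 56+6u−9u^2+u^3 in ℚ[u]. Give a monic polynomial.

−8−2u+u^2

Euclidean algorithm in ℚ[u]:
  u^5−31u^3+2u^2+192u+160 = (u^2+9u+44)(u^3−9u^2+6u+56) + (288u^2−576u−2304)
  u^3−9u^2+6u+56 = ((1/288)u−7/288)(288u^2−576u−2304) + (0)
Last nonzero remainder: 288u^2−576u−2304. Dividing through by 288 gives the monic gcd u^2−2u−8.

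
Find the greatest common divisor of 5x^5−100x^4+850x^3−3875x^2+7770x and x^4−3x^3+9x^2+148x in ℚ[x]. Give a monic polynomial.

x^3−7x^2+37x

Repeated division with remainder:
  5x^5−100x^4+850x^3−3875x^2+7770x = (5x−85)(x^4−3x^3+9x^2+148x) + (550x^3−3850x^2+20350x)
  x^4−3x^3+9x^2+148x = ((1/550)x+2/275)(550x^3−3850x^2+20350x) + (0)
Last nonzero remainder: 550x^3−3850x^2+20350x. Dividing through by 550 gives the monic gcd x^3−7x^2+37x.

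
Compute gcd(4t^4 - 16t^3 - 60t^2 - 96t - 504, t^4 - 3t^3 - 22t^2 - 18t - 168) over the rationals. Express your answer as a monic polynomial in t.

t^3 - 7t^2 + 6t - 42

Euclidean algorithm in ℚ[t]:
  4t^4 - 16t^3 - 60t^2 - 96t - 504 = (4)(t^4 - 3t^3 - 22t^2 - 18t - 168) + (-4t^3 + 28t^2 - 24t + 168)
  t^4 - 3t^3 - 22t^2 - 18t - 168 = (-(1/4)t - 1)(-4t^3 + 28t^2 - 24t + 168) + (0)
Last nonzero remainder: -4t^3 + 28t^2 - 24t + 168. Dividing through by -4 gives the monic gcd t^3 - 7t^2 + 6t - 42.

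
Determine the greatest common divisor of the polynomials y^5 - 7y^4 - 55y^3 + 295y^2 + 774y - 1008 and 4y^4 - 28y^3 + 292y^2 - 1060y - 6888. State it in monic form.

y^2 - 4y - 21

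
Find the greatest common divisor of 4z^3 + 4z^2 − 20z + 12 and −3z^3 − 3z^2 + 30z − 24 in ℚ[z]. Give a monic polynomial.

z − 1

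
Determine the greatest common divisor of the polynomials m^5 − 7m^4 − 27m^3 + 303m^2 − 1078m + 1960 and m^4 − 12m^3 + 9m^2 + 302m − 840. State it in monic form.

m^2 − 11m + 28

Euclidean algorithm in ℚ[m]:
  m^5 − 7m^4 − 27m^3 + 303m^2 − 1078m + 1960 = (m + 5)(m^4 − 12m^3 + 9m^2 + 302m − 840) + (24m^3 − 44m^2 − 1748m + 6160)
  m^4 − 12m^3 + 9m^2 + 302m − 840 = ((1/24)m − 61/144)(24m^3 − 44m^2 − 1748m + 6160) + ((2275/36)m^2 − (25025/36)m + 15925/9)
  24m^3 − 44m^2 − 1748m + 6160 = ((864/2275)m + 1584/455)((2275/36)m^2 − (25025/36)m + 15925/9) + (0)
Last nonzero remainder: (2275/36)m^2 − (25025/36)m + 15925/9. Dividing through by 2275/36 gives the monic gcd m^2 − 11m + 28.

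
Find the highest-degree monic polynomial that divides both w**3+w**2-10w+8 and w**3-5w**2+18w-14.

w-1

Repeated division with remainder:
  w**3+w**2-10w+8 = (w**3-5w**2+18w-14) + (6w**2-28w+22)
  w**3-5w**2+18w-14 = ((1/6)w-1/18)(6w**2-28w+22) + ((115/9)w-115/9)
  6w**2-28w+22 = ((54/115)w-198/115)((115/9)w-115/9) + (0)
Last nonzero remainder: (115/9)w-115/9. Dividing through by 115/9 gives the monic gcd w-1.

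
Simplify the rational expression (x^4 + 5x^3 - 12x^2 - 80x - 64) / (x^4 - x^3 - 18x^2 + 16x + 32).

(x + 4)/(x - 2)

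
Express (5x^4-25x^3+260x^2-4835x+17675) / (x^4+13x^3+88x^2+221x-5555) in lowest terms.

(5x-35)/(x+11)

Apply the Euclidean algorithm:
  5x^4-25x^3+260x^2-4835x+17675 = (5)(x^4+13x^3+88x^2+221x-5555) + (-90x^3-180x^2-5940x+45450)
  x^4+13x^3+88x^2+221x-5555 = (-(1/90)x-11/90)(-90x^3-180x^2-5940x+45450) + (0)
Last nonzero remainder: -90x^3-180x^2-5940x+45450. Dividing through by -90 gives the monic gcd x^3+2x^2+66x-505.
Cancel x^3+2x^2+66x-505 from numerator and denominator to get the reduced form.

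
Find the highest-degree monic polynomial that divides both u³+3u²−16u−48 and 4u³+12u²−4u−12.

Repeated division with remainder:
  u³+3u²−16u−48 = (1/4)(4u³+12u²−4u−12) + (−15u−45)
  4u³+12u²−4u−12 = (−(4/15)u²+4/15)(−15u−45) + (0)
Last nonzero remainder: −15u−45. Dividing through by −15 gives the monic gcd u+3.

u+3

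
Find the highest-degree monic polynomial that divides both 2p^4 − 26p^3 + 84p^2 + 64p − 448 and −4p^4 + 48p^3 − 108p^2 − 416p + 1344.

p^3 − 15p^2 + 72p − 112

By polynomial division,
  2p^4 − 26p^3 + 84p^2 + 64p − 448 = (−1/2)(−4p^4 + 48p^3 − 108p^2 − 416p + 1344) + (−2p^3 + 30p^2 − 144p + 224)
  −4p^4 + 48p^3 − 108p^2 − 416p + 1344 = (2p + 6)(−2p^3 + 30p^2 − 144p + 224) + (0)
Last nonzero remainder: −2p^3 + 30p^2 − 144p + 224. Dividing through by −2 gives the monic gcd p^3 − 15p^2 + 72p − 112.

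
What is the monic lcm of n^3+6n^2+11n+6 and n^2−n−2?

Repeated division with remainder:
  n^3+6n^2+11n+6 = (n+7)(n^2−n−2) + (20n+20)
  n^2−n−2 = ((1/20)n−1/10)(20n+20) + (0)
Last nonzero remainder: 20n+20. Dividing through by 20 gives the monic gcd n+1.
Then lcm(f, g) = f·g / gcd(f, g); expanding and making the result monic gives the answer.

n^4+4n^3−n^2−16n−12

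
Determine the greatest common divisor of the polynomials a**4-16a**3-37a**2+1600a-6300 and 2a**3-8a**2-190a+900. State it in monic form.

a**2+a-90

By polynomial division,
  a**4-16a**3-37a**2+1600a-6300 = ((1/2)a-6)(2a**3-8a**2-190a+900) + (10a**2+10a-900)
  2a**3-8a**2-190a+900 = ((1/5)a-1)(10a**2+10a-900) + (0)
Last nonzero remainder: 10a**2+10a-900. Dividing through by 10 gives the monic gcd a**2+a-90.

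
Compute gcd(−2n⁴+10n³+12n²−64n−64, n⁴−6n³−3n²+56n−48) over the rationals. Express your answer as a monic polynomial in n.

By polynomial division,
  −2n⁴+10n³+12n²−64n−64 = (−2)(n⁴−6n³−3n²+56n−48) + (−2n³+6n²+48n−160)
  n⁴−6n³−3n²+56n−48 = (−(1/2)n+3/2)(−2n³+6n²+48n−160) + (12n²−96n+192)
  −2n³+6n²+48n−160 = (−(1/6)n−5/6)(12n²−96n+192) + (0)
Last nonzero remainder: 12n²−96n+192. Dividing through by 12 gives the monic gcd n²−8n+16.

n²−8n+16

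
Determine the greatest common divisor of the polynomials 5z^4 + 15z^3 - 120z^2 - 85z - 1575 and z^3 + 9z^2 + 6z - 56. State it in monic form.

z + 7

Euclidean algorithm in ℚ[z]:
  5z^4 + 15z^3 - 120z^2 - 85z - 1575 = (5z - 30)(z^3 + 9z^2 + 6z - 56) + (120z^2 + 375z - 3255)
  z^3 + 9z^2 + 6z - 56 = ((1/120)z + 47/960)(120z^2 + 375z - 3255) + ((945/64)z + 6615/64)
  120z^2 + 375z - 3255 = ((512/63)z - 1984/63)((945/64)z + 6615/64) + (0)
Last nonzero remainder: (945/64)z + 6615/64. Dividing through by 945/64 gives the monic gcd z + 7.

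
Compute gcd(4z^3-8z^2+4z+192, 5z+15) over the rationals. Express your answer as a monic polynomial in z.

z+3

Apply the Euclidean algorithm:
  4z^3-8z^2+4z+192 = ((4/5)z^2-4z+64/5)(5z+15) + (0)
Last nonzero remainder: 5z+15. Dividing through by 5 gives the monic gcd z+3.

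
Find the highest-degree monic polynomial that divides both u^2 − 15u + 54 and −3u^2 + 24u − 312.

Euclidean algorithm in ℚ[u]:
  u^2 − 15u + 54 = (−1/3)(−3u^2 + 24u − 312) + (−7u − 50)
  −3u^2 + 24u − 312 = ((3/7)u − 318/49)(−7u − 50) + (−31188/49)
  −7u − 50 = ((343/31188)u + 1225/15594)(−31188/49) + (0)
The last nonzero remainder is the constant −31188/49, so the polynomials are coprime and gcd = 1.

1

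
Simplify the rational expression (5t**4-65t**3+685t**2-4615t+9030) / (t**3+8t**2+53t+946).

Apply the Euclidean algorithm:
  5t**4-65t**3+685t**2-4615t+9030 = (5t-105)(t**3+8t**2+53t+946) + (1260t**2-3780t+108360)
  t**3+8t**2+53t+946 = ((1/1260)t+11/1260)(1260t**2-3780t+108360) + (0)
Last nonzero remainder: 1260t**2-3780t+108360. Dividing through by 1260 gives the monic gcd t**2-3t+86.
Cancel t**2-3t+86 from numerator and denominator to get the reduced form.

(5t**2-50t+105)/(t+11)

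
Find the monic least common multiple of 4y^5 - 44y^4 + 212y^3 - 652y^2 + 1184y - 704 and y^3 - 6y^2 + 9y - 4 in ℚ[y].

y^6 - 12y^5 + 64y^4 - 216y^3 + 459y^2 - 472y + 176

Repeated division with remainder:
  4y^5 - 44y^4 + 212y^3 - 652y^2 + 1184y - 704 = (4y^2 - 20y + 56)(y^3 - 6y^2 + 9y - 4) + (-120y^2 + 600y - 480)
  y^3 - 6y^2 + 9y - 4 = (-(1/120)y + 1/120)(-120y^2 + 600y - 480) + (0)
Last nonzero remainder: -120y^2 + 600y - 480. Dividing through by -120 gives the monic gcd y^2 - 5y + 4.
Then lcm(f, g) = f·g / gcd(f, g); expanding and making the result monic gives the answer.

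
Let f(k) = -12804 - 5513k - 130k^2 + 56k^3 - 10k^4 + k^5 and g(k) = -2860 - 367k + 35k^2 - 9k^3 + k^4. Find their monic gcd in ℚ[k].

Repeated division with remainder:
  k^5 - 10k^4 + 56k^3 - 130k^2 - 5513k - 12804 = (k - 1)(k^4 - 9k^3 + 35k^2 - 367k - 2860) + (12k^3 + 272k^2 - 3020k - 15664)
  k^4 - 9k^3 + 35k^2 - 367k - 2860 = ((1/12)k - 95/36)(12k^3 + 272k^2 - 3020k - 15664) + ((9040/9)k^2 - (63280/9)k - 397760/9)
  12k^3 + 272k^2 - 3020k - 15664 = ((27/2260)k + 801/2260)((9040/9)k^2 - (63280/9)k - 397760/9) + (0)
Last nonzero remainder: (9040/9)k^2 - (63280/9)k - 397760/9. Dividing through by 9040/9 gives the monic gcd k^2 - 7k - 44.

-44 - 7k + k^2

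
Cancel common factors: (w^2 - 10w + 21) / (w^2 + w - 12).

(w - 7)/(w + 4)

Euclidean algorithm in ℚ[w]:
  w^2 - 10w + 21 = (w^2 + w - 12) + (-11w + 33)
  w^2 + w - 12 = (-(1/11)w - 4/11)(-11w + 33) + (0)
Last nonzero remainder: -11w + 33. Dividing through by -11 gives the monic gcd w - 3.
Cancel w - 3 from numerator and denominator to get the reduced form.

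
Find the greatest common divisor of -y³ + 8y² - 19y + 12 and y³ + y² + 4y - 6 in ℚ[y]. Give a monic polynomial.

y - 1

Euclidean algorithm in ℚ[y]:
  -y³ + 8y² - 19y + 12 = (-1)(y³ + y² + 4y - 6) + (9y² - 15y + 6)
  y³ + y² + 4y - 6 = ((1/9)y + 8/27)(9y² - 15y + 6) + ((70/9)y - 70/9)
  9y² - 15y + 6 = ((81/70)y - 27/35)((70/9)y - 70/9) + (0)
Last nonzero remainder: (70/9)y - 70/9. Dividing through by 70/9 gives the monic gcd y - 1.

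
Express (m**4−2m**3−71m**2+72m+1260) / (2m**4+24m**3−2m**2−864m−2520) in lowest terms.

Euclidean algorithm in ℚ[m]:
  m**4−2m**3−71m**2+72m+1260 = (1/2)(2m**4+24m**3−2m**2−864m−2520) + (−14m**3−70m**2+504m+2520)
  2m**4+24m**3−2m**2−864m−2520 = (−(1/7)m−1)(−14m**3−70m**2+504m+2520) + (0)
Last nonzero remainder: −14m**3−70m**2+504m+2520. Dividing through by −14 gives the monic gcd m**3+5m**2−36m−180.
Cancel m**3+5m**2−36m−180 from numerator and denominator to get the reduced form.

(m−7)/(2m+14)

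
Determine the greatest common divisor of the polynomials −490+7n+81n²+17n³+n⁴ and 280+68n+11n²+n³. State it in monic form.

7+n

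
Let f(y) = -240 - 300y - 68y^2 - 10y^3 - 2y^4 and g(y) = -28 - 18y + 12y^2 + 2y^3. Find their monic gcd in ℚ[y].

1 + y

By polynomial division,
  -2y^4 - 10y^3 - 68y^2 - 300y - 240 = (-y + 1)(2y^3 + 12y^2 - 18y - 28) + (-98y^2 - 310y - 212)
  2y^3 + 12y^2 - 18y - 28 = (-(1/49)y - 139/2401)(-98y^2 - 310y - 212) + (-(96696/2401)y - 96696/2401)
  -98y^2 - 310y - 212 = ((117649/48348)y + 127253/24174)(-(96696/2401)y - 96696/2401) + (0)
Last nonzero remainder: -(96696/2401)y - 96696/2401. Dividing through by -96696/2401 gives the monic gcd y + 1.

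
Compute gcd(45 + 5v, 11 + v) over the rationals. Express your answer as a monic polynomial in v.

1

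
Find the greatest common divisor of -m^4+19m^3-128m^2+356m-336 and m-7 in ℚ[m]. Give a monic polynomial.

Euclidean algorithm in ℚ[m]:
  -m^4+19m^3-128m^2+356m-336 = (-m^3+12m^2-44m+48)(m-7) + (0)
The last nonzero remainder m-7 is already monic.

m-7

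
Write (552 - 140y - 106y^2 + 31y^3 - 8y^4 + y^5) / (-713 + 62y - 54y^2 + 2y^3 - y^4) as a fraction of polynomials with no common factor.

(-24 + 4y + 6y^2 - y^3)/(31 + y^2)

By polynomial division,
  y^5 - 8y^4 + 31y^3 - 106y^2 - 140y + 552 = (-y + 6)(-y^4 + 2y^3 - 54y^2 + 62y - 713) + (-35y^3 + 280y^2 - 1225y + 4830)
  -y^4 + 2y^3 - 54y^2 + 62y - 713 = ((1/35)y + 6/35)(-35y^3 + 280y^2 - 1225y + 4830) + (-67y^2 + 134y - 1541)
  -35y^3 + 280y^2 - 1225y + 4830 = ((35/67)y - 210/67)(-67y^2 + 134y - 1541) + (0)
Last nonzero remainder: -67y^2 + 134y - 1541. Dividing through by -67 gives the monic gcd y^2 - 2y + 23.
Cancel y^2 - 2y + 23 from numerator and denominator to get the reduced form.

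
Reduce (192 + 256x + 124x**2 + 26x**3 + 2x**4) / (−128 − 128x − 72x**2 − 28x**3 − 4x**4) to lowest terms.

By polynomial division,
  2x**4 + 26x**3 + 124x**2 + 256x + 192 = (−1/2)(−4x**4 − 28x**3 − 72x**2 − 128x − 128) + (12x**3 + 88x**2 + 192x + 128)
  −4x**4 − 28x**3 − 72x**2 − 128x − 128 = (−(1/3)x + 1/9)(12x**3 + 88x**2 + 192x + 128) + (−(160/9)x**2 − (320/3)x − 1280/9)
  12x**3 + 88x**2 + 192x + 128 = (−(27/40)x − 9/10)(−(160/9)x**2 − (320/3)x − 1280/9) + (0)
Last nonzero remainder: −(160/9)x**2 − (320/3)x − 1280/9. Dividing through by −160/9 gives the monic gcd x**2 + 6x + 8.
Cancel x**2 + 6x + 8 from numerator and denominator to get the reduced form.

(−12 − 7x − x**2)/(8 + 2x + 2x**2)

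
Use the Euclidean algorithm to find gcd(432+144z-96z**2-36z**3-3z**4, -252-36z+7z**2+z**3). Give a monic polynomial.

6+z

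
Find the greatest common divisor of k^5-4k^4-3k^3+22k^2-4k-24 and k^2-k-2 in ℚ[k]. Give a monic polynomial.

k^2-k-2

Repeated division with remainder:
  k^5-4k^4-3k^3+22k^2-4k-24 = (k^3-3k^2-4k+12)(k^2-k-2) + (0)
The last nonzero remainder k^2-k-2 is already monic.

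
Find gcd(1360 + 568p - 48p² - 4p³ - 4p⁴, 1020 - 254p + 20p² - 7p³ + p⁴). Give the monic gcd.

By polynomial division,
  -4p⁴ - 4p³ - 48p² + 568p + 1360 = (-4)(p⁴ - 7p³ + 20p² - 254p + 1020) + (-32p³ + 32p² - 448p + 5440)
  p⁴ - 7p³ + 20p² - 254p + 1020 = (-(1/32)p + 3/16)(-32p³ + 32p² - 448p + 5440) + (0)
Last nonzero remainder: -32p³ + 32p² - 448p + 5440. Dividing through by -32 gives the monic gcd p³ - p² + 14p - 170.

-170 + 14p - p² + p³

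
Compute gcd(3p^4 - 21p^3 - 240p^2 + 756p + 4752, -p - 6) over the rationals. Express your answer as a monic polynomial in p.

p + 6

Apply the Euclidean algorithm:
  3p^4 - 21p^3 - 240p^2 + 756p + 4752 = (-3p^3 + 39p^2 + 6p - 792)(-p - 6) + (0)
Last nonzero remainder: -p - 6. Dividing through by -1 gives the monic gcd p + 6.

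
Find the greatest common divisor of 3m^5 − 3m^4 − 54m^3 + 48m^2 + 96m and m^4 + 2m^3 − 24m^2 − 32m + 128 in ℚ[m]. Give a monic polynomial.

Euclidean algorithm in ℚ[m]:
  3m^5 − 3m^4 − 54m^3 + 48m^2 + 96m = (3m − 9)(m^4 + 2m^3 − 24m^2 − 32m + 128) + (36m^3 − 72m^2 − 576m + 1152)
  m^4 + 2m^3 − 24m^2 − 32m + 128 = ((1/36)m + 1/9)(36m^3 − 72m^2 − 576m + 1152) + (0)
Last nonzero remainder: 36m^3 − 72m^2 − 576m + 1152. Dividing through by 36 gives the monic gcd m^3 − 2m^2 − 16m + 32.

m^3 − 2m^2 − 16m + 32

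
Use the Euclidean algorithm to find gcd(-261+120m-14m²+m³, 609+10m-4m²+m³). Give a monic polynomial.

87-11m+m²

Repeated division with remainder:
  m³-14m²+120m-261 = (m³-4m²+10m+609) + (-10m²+110m-870)
  m³-4m²+10m+609 = (-(1/10)m-7/10)(-10m²+110m-870) + (0)
Last nonzero remainder: -10m²+110m-870. Dividing through by -10 gives the monic gcd m²-11m+87.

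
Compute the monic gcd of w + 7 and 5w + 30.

1

Repeated division with remainder:
  w + 7 = (1/5)(5w + 30) + (1)
  5w + 30 = (5w + 30)(1) + (0)
The last nonzero remainder is the constant 1, so the polynomials are coprime and gcd = 1.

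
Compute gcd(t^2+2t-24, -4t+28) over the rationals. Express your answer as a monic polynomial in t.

1

By polynomial division,
  t^2+2t-24 = (-(1/4)t-9/4)(-4t+28) + (39)
  -4t+28 = (-(4/39)t+28/39)(39) + (0)
The last nonzero remainder is the constant 39, so the polynomials are coprime and gcd = 1.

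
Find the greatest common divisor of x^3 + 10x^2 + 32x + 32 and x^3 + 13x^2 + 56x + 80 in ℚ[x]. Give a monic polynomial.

By polynomial division,
  x^3 + 10x^2 + 32x + 32 = (x^3 + 13x^2 + 56x + 80) + (-3x^2 - 24x - 48)
  x^3 + 13x^2 + 56x + 80 = (-(1/3)x - 5/3)(-3x^2 - 24x - 48) + (0)
Last nonzero remainder: -3x^2 - 24x - 48. Dividing through by -3 gives the monic gcd x^2 + 8x + 16.

x^2 + 8x + 16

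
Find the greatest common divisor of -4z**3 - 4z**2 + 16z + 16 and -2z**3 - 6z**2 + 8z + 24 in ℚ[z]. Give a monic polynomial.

z**2 - 4

Repeated division with remainder:
  -4z**3 - 4z**2 + 16z + 16 = (2)(-2z**3 - 6z**2 + 8z + 24) + (8z**2 - 32)
  -2z**3 - 6z**2 + 8z + 24 = (-(1/4)z - 3/4)(8z**2 - 32) + (0)
Last nonzero remainder: 8z**2 - 32. Dividing through by 8 gives the monic gcd z**2 - 4.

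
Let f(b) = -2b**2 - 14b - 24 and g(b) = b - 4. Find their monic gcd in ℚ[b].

1

By polynomial division,
  -2b**2 - 14b - 24 = (-2b - 22)(b - 4) + (-112)
  b - 4 = (-(1/112)b + 1/28)(-112) + (0)
The last nonzero remainder is the constant -112, so the polynomials are coprime and gcd = 1.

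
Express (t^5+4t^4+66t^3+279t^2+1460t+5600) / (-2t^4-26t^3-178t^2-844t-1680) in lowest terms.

Euclidean algorithm in ℚ[t]:
  t^5+4t^4+66t^3+279t^2+1460t+5600 = (-(1/2)t+9/2)(-2t^4-26t^3-178t^2-844t-1680) + (94t^3+658t^2+4418t+13160)
  -2t^4-26t^3-178t^2-844t-1680 = (-(1/47)t-6/47)(94t^3+658t^2+4418t+13160) + (0)
Last nonzero remainder: 94t^3+658t^2+4418t+13160. Dividing through by 94 gives the monic gcd t^3+7t^2+47t+140.
Cancel t^3+7t^2+47t+140 from numerator and denominator to get the reduced form.

(-t^2+3t-40)/(2t+12)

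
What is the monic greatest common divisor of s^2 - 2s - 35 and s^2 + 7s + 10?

s + 5

Euclidean algorithm in ℚ[s]:
  s^2 - 2s - 35 = (s^2 + 7s + 10) + (-9s - 45)
  s^2 + 7s + 10 = (-(1/9)s - 2/9)(-9s - 45) + (0)
Last nonzero remainder: -9s - 45. Dividing through by -9 gives the monic gcd s + 5.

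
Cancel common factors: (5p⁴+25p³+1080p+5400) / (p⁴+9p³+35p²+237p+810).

Apply the Euclidean algorithm:
  5p⁴+25p³+1080p+5400 = (5)(p⁴+9p³+35p²+237p+810) + (-20p³-175p²-105p+1350)
  p⁴+9p³+35p²+237p+810 = (-(1/20)p-1/80)(-20p³-175p²-105p+1350) + ((441/16)p²+(4851/16)p+6615/8)
  -20p³-175p²-105p+1350 = (-(320/441)p+80/49)((441/16)p²+(4851/16)p+6615/8) + (0)
Last nonzero remainder: (441/16)p²+(4851/16)p+6615/8. Dividing through by 441/16 gives the monic gcd p²+11p+30.
Cancel p²+11p+30 from numerator and denominator to get the reduced form.

(5p²-30p+180)/(p²-2p+27)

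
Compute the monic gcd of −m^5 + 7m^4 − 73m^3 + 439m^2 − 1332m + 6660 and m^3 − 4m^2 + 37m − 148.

m^2 + 37

Apply the Euclidean algorithm:
  −m^5 + 7m^4 − 73m^3 + 439m^2 − 1332m + 6660 = (−m^2 + 3m − 24)(m^3 − 4m^2 + 37m − 148) + (84m^2 + 3108)
  m^3 − 4m^2 + 37m − 148 = ((1/84)m − 1/21)(84m^2 + 3108) + (0)
Last nonzero remainder: 84m^2 + 3108. Dividing through by 84 gives the monic gcd m^2 + 37.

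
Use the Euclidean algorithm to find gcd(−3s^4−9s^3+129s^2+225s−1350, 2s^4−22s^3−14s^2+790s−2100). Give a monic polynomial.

Euclidean algorithm in ℚ[s]:
  −3s^4−9s^3+129s^2+225s−1350 = (−3/2)(2s^4−22s^3−14s^2+790s−2100) + (−42s^3+108s^2+1410s−4500)
  2s^4−22s^3−14s^2+790s−2100 = (−(1/21)s+59/147)(−42s^3+108s^2+1410s−4500) + ((480/49)s^2+(480/49)s−14400/49)
  −42s^3+108s^2+1410s−4500 = (−(343/80)s+245/16)((480/49)s^2+(480/49)s−14400/49) + (0)
Last nonzero remainder: (480/49)s^2+(480/49)s−14400/49. Dividing through by 480/49 gives the monic gcd s^2+s−30.

s^2+s−30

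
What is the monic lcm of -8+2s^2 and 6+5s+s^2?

-12-4s+3s^2+s^3

Repeated division with remainder:
  2s^2-8 = (2)(s^2+5s+6) + (-10s-20)
  s^2+5s+6 = (-(1/10)s-3/10)(-10s-20) + (0)
Last nonzero remainder: -10s-20. Dividing through by -10 gives the monic gcd s+2.
Then lcm(f, g) = f·g / gcd(f, g); expanding and making the result monic gives the answer.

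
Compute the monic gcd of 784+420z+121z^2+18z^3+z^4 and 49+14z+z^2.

49+14z+z^2

Euclidean algorithm in ℚ[z]:
  z^4+18z^3+121z^2+420z+784 = (z^2+4z+16)(z^2+14z+49) + (0)
The last nonzero remainder z^2+14z+49 is already monic.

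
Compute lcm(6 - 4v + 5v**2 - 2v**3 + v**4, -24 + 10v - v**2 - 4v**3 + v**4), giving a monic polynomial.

-48 + 20v - 26v**2 + 2v**3 + v**4 - 4v**5 + v**6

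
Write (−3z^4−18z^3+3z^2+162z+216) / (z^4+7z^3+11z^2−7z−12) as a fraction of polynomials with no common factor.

Repeated division with remainder:
  −3z^4−18z^3+3z^2+162z+216 = (−3)(z^4+7z^3+11z^2−7z−12) + (3z^3+36z^2+141z+180)
  z^4+7z^3+11z^2−7z−12 = ((1/3)z−5/3)(3z^3+36z^2+141z+180) + (24z^2+168z+288)
  3z^3+36z^2+141z+180 = ((1/8)z+5/8)(24z^2+168z+288) + (0)
Last nonzero remainder: 24z^2+168z+288. Dividing through by 24 gives the monic gcd z^2+7z+12.
Cancel z^2+7z+12 from numerator and denominator to get the reduced form.

(−3z^2+3z+18)/(z^2−1)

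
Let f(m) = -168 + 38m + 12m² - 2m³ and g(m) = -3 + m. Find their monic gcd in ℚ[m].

Repeated division with remainder:
  -2m³ + 12m² + 38m - 168 = (-2m² + 6m + 56)(m - 3) + (0)
The last nonzero remainder m - 3 is already monic.

-3 + m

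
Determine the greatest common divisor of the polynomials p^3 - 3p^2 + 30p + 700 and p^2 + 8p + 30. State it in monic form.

1

Repeated division with remainder:
  p^3 - 3p^2 + 30p + 700 = (p - 11)(p^2 + 8p + 30) + (88p + 1030)
  p^2 + 8p + 30 = ((1/88)p - 163/3872)(88p + 1030) + (142025/1936)
  88p + 1030 = ((170368/142025)p + 398816/28405)(142025/1936) + (0)
The last nonzero remainder is the constant 142025/1936, so the polynomials are coprime and gcd = 1.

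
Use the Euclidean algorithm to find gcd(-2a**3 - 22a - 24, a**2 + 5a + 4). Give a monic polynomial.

a + 1

Apply the Euclidean algorithm:
  -2a**3 - 22a - 24 = (-2a + 10)(a**2 + 5a + 4) + (-64a - 64)
  a**2 + 5a + 4 = (-(1/64)a - 1/16)(-64a - 64) + (0)
Last nonzero remainder: -64a - 64. Dividing through by -64 gives the monic gcd a + 1.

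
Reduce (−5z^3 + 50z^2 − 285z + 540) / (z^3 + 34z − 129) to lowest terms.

Euclidean algorithm in ℚ[z]:
  −5z^3 + 50z^2 − 285z + 540 = (−5)(z^3 + 34z − 129) + (50z^2 − 115z − 105)
  z^3 + 34z − 129 = ((1/50)z + 23/500)(50z^2 − 115z − 105) + ((4139/100)z − 12417/100)
  50z^2 − 115z − 105 = ((5000/4139)z + 3500/4139)((4139/100)z − 12417/100) + (0)
Last nonzero remainder: (4139/100)z − 12417/100. Dividing through by 4139/100 gives the monic gcd z − 3.
Cancel z − 3 from numerator and denominator to get the reduced form.

(−5z^2 + 35z − 180)/(z^2 + 3z + 43)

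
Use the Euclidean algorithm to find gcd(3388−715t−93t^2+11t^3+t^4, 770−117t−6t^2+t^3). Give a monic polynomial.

Euclidean algorithm in ℚ[t]:
  t^4+11t^3−93t^2−715t+3388 = (t+17)(t^3−6t^2−117t+770) + (126t^2+504t−9702)
  t^3−6t^2−117t+770 = ((1/126)t−5/63)(126t^2+504t−9702) + (0)
Last nonzero remainder: 126t^2+504t−9702. Dividing through by 126 gives the monic gcd t^2+4t−77.

−77+4t+t^2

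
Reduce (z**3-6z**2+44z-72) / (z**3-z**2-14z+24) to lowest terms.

(z**2-4z+36)/(z**2+z-12)

Repeated division with remainder:
  z**3-6z**2+44z-72 = (z**3-z**2-14z+24) + (-5z**2+58z-96)
  z**3-z**2-14z+24 = (-(1/5)z-53/25)(-5z**2+58z-96) + ((2244/25)z-4488/25)
  -5z**2+58z-96 = (-(125/2244)z+100/187)((2244/25)z-4488/25) + (0)
Last nonzero remainder: (2244/25)z-4488/25. Dividing through by 2244/25 gives the monic gcd z-2.
Cancel z-2 from numerator and denominator to get the reduced form.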